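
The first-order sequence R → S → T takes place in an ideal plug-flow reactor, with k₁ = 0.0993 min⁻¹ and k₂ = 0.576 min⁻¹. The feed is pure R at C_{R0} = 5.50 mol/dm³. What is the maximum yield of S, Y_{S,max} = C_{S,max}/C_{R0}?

0.120

Evaluating C_S at τ_opt = ln(k₂/k₁)/(k₂−k₁) gives C_{S,max}/C_{R0} = (k₁/k₂)^[k₂/(k₂−k₁)].
= (0.0993/0.576)^(0.576/(0.576−0.0993)) = (0.1724)^(1.208) = 0.1195.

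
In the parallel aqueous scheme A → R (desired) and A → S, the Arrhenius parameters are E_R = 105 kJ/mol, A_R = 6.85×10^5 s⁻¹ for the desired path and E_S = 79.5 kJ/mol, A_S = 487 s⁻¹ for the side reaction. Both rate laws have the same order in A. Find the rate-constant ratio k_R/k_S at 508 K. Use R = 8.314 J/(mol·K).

3.36

k_R/k_S = (A_R/A_S)·exp[−(E_R−E_S)/(RT)] = (A_R/A_S)·exp[(E_S−E_R)/(RT)].
(E_S−E_R)/(RT) = (79.5−105)×10³/(8.314×508) = -25500/4224 = -6.038.
k_R/k_S = (6.85×10^5/487)·exp(-6.038) = 1407 × 0.002387 = 3.36.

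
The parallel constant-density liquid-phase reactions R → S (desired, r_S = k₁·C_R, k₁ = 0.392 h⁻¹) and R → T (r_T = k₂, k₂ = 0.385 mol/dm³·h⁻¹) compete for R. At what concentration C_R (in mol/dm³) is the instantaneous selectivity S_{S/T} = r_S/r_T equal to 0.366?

S_{S/T} = (k₁/k₂)·C_R ⇒ C_R = S·k₂/k₁.
= 0.366×0.385/0.392 = 0.359 mol/dm³.

0.359 mol/dm³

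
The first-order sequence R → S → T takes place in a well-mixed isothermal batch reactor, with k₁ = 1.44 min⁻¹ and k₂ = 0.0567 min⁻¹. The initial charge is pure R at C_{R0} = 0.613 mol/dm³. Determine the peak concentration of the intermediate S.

0.537 mol/dm³

Evaluating C_S at t_opt = ln(k₂/k₁)/(k₂−k₁) gives C_{S,max}/C_{R0} = (k₁/k₂)^[k₂/(k₂−k₁)].
= (1.44/0.0567)^(0.0567/(0.0567−1.44)) = (25.40)^(-0.04099) = 0.8758.
C_{S,max} = 0.8758×0.613 = 0.537 mol/dm³.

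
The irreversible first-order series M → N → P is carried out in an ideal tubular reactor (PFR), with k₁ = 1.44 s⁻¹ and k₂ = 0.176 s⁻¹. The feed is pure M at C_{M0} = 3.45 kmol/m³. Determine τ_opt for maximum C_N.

Setting dC_N/dτ = 0 gives τ_opt = ln(k₂/k₁)/(k₂−k₁).
= ln(0.176/1.44)/(0.176−1.44) = ln(0.1222)/-1.264 = -2.102/-1.264 = 1.66 s.

1.66 s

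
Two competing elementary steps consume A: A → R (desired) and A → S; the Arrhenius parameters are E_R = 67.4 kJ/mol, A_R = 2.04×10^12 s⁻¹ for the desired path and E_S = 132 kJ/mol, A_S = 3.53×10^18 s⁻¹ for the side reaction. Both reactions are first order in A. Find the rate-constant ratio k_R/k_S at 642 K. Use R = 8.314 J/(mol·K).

With equal orders, S_{R/S} = k_R/k_S = (A_R/A_S)·exp[(E_S−E_R)/(RT)].
(E_S−E_R)/(RT) = (132−67.4)×10³/(8.314×642) = 64600/5338 = 12.10.
k_R/k_S = (2.04×10^12/3.53×10^18)·exp(12.10) = 5.779×10^-7 × 1.804×10^5 = 0.104.
Since E_R < E_S, lowering the temperature improves selectivity toward R.

0.104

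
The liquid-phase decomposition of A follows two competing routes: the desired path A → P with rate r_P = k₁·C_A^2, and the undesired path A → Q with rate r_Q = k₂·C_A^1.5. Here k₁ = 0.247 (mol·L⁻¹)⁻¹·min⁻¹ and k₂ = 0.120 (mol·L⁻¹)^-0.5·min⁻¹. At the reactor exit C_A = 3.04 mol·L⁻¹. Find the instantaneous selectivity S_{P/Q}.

3.59

S_{P/Q} = r_P/r_Q = (k₁·C_A^2)/(k₂·C_A^1.5) = (k₁/k₂)·C_A^0.5.
= (0.247×3.040^2) / (0.120×3.040^1.5) = 2.283/0.6361 = 3.59.
Since the desired path is higher order in A, keeping C_A high (PFR or concentrated feed) favours P.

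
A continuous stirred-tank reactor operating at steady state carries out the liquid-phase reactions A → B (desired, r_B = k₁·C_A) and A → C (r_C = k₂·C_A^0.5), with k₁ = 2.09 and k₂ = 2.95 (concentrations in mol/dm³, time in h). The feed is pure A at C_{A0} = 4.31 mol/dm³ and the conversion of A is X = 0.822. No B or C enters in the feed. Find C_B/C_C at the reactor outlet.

0.621

Exit C_A = C_{A0}(1−X) = 4.31×0.178 = 0.7672 mol/dm³.
A CSTR operates uniformly at the exit composition, giving r_B = 1.603 and r_C = 2.584 (each k·C_A^n at C_A = 0.7672).
Overall selectivity = C_B/C_C = r_Bτ/(r_Cτ) = r_B/r_C = 0.621.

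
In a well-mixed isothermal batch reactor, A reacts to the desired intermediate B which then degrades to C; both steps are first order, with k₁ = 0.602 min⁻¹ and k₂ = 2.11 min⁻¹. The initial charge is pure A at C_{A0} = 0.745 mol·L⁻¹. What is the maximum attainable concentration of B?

For a first-order series the maximum intermediate yield is C_{B,max}/C_{A0} = (k₁/k₂)^[k₂/(k₂−k₁)].
= (0.602/2.11)^(2.11/(2.11−0.602)) = (0.2853)^(1.399) = 0.1729.
C_{B,max} = 0.1729×0.745 = 0.129 mol·L⁻¹.

0.129 mol·L⁻¹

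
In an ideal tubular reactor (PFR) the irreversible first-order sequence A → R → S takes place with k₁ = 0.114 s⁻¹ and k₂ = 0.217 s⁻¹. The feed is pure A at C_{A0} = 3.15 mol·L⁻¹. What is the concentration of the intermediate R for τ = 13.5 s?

The intermediate concentration in a first-order A→B→C sequence is C_R = k₁C_{A0}(e^(−k₁τ) − e^(−k₂τ))/(k₂−k₁).
e^(−k₁τ) = e^(−0.114×13.5) = e^(−1.539) = 0.2146; e^(−k₂τ) = e^(−2.929) = 0.05342.
C_R = 0.114×3.15/(0.217−0.114) × (0.2146−0.05342) = 3.486×0.1612 = 0.5619 mol·L⁻¹.

0.562 mol·L⁻¹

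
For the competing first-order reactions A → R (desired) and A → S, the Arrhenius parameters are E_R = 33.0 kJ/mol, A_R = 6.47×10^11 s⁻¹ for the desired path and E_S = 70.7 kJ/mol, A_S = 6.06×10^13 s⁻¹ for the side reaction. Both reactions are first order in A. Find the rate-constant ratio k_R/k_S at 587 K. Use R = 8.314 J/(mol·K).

Since both paths have the same order in A, the concentration cancels and S_{R/S} = k_R/k_S = (A_R/A_S)·exp[(E_S−E_R)/(RT)].
(E_S−E_R)/(RT) = (70.7−33.0)×10³/(8.314×587) = 37700/4880 = 7.725.
k_R/k_S = (6.47×10^11/6.06×10^13)·exp(7.725) = 0.01068 × 2264 = 24.2.

24.2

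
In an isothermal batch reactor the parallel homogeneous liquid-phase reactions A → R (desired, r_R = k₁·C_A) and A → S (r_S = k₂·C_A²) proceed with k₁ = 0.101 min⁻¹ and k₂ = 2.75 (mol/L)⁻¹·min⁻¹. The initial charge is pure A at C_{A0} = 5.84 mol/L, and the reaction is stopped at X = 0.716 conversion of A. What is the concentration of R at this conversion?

C_A = C_{A0}(1−X) = 1.659 mol/L.
Along a PFR/batch, dC_R/dC_A = −r_R/(r_R+r_S) = −k₁/(k₁+k₂·C_A).
Integrating from C_{A0} to C_A: C_R = (0.101/2.75)·ln[(0.101+2.75·5.84)/(0.101+2.75·1.66)] = 0.03673·ln(16.16/4.662) = 0.04566 mol/L.

0.0457 mol/L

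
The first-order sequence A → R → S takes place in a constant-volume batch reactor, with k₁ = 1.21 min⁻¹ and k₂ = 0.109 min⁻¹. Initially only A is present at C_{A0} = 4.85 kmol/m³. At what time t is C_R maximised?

2.19 min

Setting dC_R/dt = 0 gives t_opt = ln(k₂/k₁)/(k₂−k₁).
= ln(0.109/1.21)/(0.109−1.21) = ln(0.09008)/-1.101 = -2.407/-1.101 = 2.19 min.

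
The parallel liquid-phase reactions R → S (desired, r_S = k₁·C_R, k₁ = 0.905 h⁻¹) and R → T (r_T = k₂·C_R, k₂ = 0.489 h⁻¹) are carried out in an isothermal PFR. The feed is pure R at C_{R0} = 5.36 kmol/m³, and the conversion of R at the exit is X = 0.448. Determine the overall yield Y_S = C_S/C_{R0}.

C_R = C_{R0}(1−X) = 2.959 kmol/m³.
Both paths are first order in R, so the instantaneous fraction to S is constant: dC_S/d(−C_R) = k₁/(k₁+k₂) = 0.6492.
C_S = 0.6492·(C_{R0}−C_R) = 0.6492×2.401 = 1.56 kmol/m³.
Y_S = C_S/C_{R0} = 1.559/5.36 = 0.291.

0.291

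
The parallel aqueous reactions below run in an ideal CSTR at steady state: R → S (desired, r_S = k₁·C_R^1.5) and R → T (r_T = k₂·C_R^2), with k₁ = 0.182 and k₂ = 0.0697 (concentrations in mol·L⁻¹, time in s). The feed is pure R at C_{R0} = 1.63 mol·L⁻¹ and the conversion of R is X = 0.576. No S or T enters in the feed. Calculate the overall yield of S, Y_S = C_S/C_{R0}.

Exit C_R = C_{R0}(1−X) = 1.63×0.424 = 0.6911 mol·L⁻¹.
A CSTR operates uniformly at the exit composition, giving r_S = 0.1046 and r_T = 0.03329 (each k·C_R^n at C_R = 0.6911).
Fraction of consumed R going to S: r_S/(r_S+r_T) = 0.7585.
C_S = 0.7585·C_{R0}·X = 0.7585×1.63×0.576 = 0.712 mol·L⁻¹; Y_S = C_S/C_{R0} = 0.437.

0.437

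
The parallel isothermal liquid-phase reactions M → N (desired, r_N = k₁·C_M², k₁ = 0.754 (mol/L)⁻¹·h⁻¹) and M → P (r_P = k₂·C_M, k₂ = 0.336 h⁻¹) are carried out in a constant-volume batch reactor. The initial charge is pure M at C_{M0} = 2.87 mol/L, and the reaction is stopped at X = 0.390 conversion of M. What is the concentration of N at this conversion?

C_M = C_{M0}(1−X) = 1.751 mol/L.
Along a PFR/batch, dC_P/dC_M = −r_P/(r_N+r_P) = −k₂/(k₂+k₁·C_M).
Integrating from C_{M0} to C_M: C_P = (0.336/0.754)·ln[(0.336+0.754·2.87)/(0.336+0.754·1.75)] = 0.4456·ln(2.500/1.656) = 0.1835 mol/L.
Then C_N = (C_{M0}−C_M) − C_P = 1.119 − 0.1835 = 0.9358 mol/L.

0.936 mol/L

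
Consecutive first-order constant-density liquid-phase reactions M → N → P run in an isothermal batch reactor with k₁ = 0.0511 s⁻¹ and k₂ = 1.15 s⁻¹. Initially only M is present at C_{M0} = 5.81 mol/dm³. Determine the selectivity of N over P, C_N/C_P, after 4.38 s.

0.225

For first-order series with pure M initially, C_N(t) = k₁C_{M0}/(k₂−k₁)·(e^(−k₁t) − e^(−k₂t)).
e^(−k₁t) = e^(−0.0511×4.38) = e^(−0.2238) = 0.7995; e^(−k₂t) = e^(−5.037) = 0.006493.
C_N = 0.0511×5.81/(1.15−0.0511) × (0.7995−0.006493) = 0.2702×0.7930 = 0.2142 mol/dm³.
C_M = C_{M0}e^(−k₁t) = 4.645 mol/dm³, so C_P = C_{M0}−C_M−C_N = 0.9509 mol/dm³; C_N/C_P = 0.225.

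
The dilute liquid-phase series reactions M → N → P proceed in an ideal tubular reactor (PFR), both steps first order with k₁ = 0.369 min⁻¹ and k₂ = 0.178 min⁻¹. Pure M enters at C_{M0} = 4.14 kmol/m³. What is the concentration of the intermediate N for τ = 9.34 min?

1.26 kmol/m³

The intermediate concentration in a first-order A→B→C sequence is C_N = k₁C_{M0}(e^(−k₁τ) − e^(−k₂τ))/(k₂−k₁).
e^(−k₁τ) = e^(−0.369×9.34) = e^(−3.446) = 0.03186; e^(−k₂τ) = e^(−1.663) = 0.1897.
C_N = 0.369×4.14/(0.178−0.369) × (0.03186−0.1897) = (-7.998)×(-0.1578) = 1.262 kmol/m³.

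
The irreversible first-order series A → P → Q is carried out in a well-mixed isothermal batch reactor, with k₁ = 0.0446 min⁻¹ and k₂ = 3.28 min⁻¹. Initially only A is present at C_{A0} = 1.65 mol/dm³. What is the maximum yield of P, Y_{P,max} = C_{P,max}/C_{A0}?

At the optimum, C_{P,max}/C_{A0} = (k₁/k₂)^[k₂/(k₂−k₁)].
= (0.0446/3.28)^(3.28/(3.28−0.0446)) = (0.01360)^(1.014) = 0.01282.

0.0128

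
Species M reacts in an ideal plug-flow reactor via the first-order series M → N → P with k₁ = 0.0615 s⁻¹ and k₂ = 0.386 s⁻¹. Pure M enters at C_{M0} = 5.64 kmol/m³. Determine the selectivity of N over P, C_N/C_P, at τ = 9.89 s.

0.278

For first-order series with pure M initially, C_N(τ) = k₁C_{M0}/(k₂−k₁)·(e^(−k₁τ) − e^(−k₂τ)).
e^(−k₁τ) = e^(−0.0615×9.89) = e^(−0.6082) = 0.5443; e^(−k₂τ) = e^(−3.818) = 0.02198.
C_N = 0.0615×5.64/(0.386−0.0615) × (0.5443−0.02198) = 1.069×0.5223 = 0.5583 kmol/m³.
C_M = C_{M0}e^(−k₁τ) = 3.070 kmol/m³, so C_P = C_{M0}−C_M−C_N = 2.012 kmol/m³; C_N/C_P = 0.278.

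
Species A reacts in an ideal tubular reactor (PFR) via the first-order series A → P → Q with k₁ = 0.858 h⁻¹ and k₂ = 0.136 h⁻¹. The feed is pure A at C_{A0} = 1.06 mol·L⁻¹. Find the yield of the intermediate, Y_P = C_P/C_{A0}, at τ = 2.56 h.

Solving the coupled first-order balances gives C_P(τ) = [k₁/(k₂−k₁)]·C_{A0}·(e^(−k₁τ) − e^(−k₂τ)).
e^(−k₁τ) = e^(−0.858×2.56) = e^(−2.196) = 0.1112; e^(−k₂τ) = e^(−0.3482) = 0.7060.
C_P = 0.858×1.06/(0.136−0.858) × (0.1112−0.7060) = (-1.260)×(-0.5948) = 0.7492 mol·L⁻¹.
Y_P = C_P/C_{A0} = 0.7492/1.06 = 0.707.

0.707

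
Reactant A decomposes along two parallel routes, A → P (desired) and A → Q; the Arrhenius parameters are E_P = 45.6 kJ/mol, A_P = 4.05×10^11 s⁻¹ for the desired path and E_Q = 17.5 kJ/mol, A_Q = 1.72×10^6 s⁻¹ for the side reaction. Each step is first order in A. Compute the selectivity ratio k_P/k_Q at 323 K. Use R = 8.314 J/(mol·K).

6.72

With equal orders, S_{P/Q} = k_P/k_Q = (A_P/A_Q)·exp[(E_Q−E_P)/(RT)].
(E_Q−E_P)/(RT) = (17.5−45.6)×10³/(8.314×323) = -28100/2685 = -10.46.
k_P/k_Q = (4.05×10^11/1.72×10^6)·exp(-10.46) = 2.355×10^5 × 2.855×10^-5 = 6.72.
Since E_P > E_Q, raising the temperature improves selectivity toward P.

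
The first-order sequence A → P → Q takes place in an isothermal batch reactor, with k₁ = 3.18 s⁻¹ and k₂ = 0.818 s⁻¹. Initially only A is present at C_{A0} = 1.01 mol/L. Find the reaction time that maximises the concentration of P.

0.575 s

Setting dC_P/dt = 0 gives t_opt = ln(k₂/k₁)/(k₂−k₁).
= ln(0.818/3.18)/(0.818−3.18) = ln(0.2572)/-2.362 = -1.358/-2.362 = 0.575 s.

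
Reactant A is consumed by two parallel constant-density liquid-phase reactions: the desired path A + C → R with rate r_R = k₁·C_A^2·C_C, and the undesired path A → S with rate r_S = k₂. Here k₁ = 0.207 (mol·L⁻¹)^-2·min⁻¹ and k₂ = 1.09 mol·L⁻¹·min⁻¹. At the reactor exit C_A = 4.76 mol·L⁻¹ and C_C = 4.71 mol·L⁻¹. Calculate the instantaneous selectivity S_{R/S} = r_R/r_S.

S_{R/S} = r_R/r_S = (k₁·C_A^2·C_C)/(k₂) = (k₁/k₂)·C_A^2·C_C.
= (0.207×4.760^2×4.710) / (1.09) = 22.09/1.090 = 20.3.
Since the desired path is higher order in A, keeping C_A high (PFR or concentrated feed) favours R.

20.3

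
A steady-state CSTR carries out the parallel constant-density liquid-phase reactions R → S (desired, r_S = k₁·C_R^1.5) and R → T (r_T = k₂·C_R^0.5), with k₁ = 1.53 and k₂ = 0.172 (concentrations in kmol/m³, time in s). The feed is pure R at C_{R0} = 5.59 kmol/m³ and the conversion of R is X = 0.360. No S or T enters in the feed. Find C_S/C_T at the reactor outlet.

Exit C_R = C_{R0}(1−X) = 5.59×0.640 = 3.578 kmol/m³.
Rates in a CSTR are evaluated at the outlet concentration: r_S = 1.53×3.578^1.5 = 10.35, r_T = 0.172×3.578^0.5 = 0.3253.
Overall selectivity = C_S/C_T = r_Sτ/(r_Tτ) = r_S/r_T = 31.8.

31.8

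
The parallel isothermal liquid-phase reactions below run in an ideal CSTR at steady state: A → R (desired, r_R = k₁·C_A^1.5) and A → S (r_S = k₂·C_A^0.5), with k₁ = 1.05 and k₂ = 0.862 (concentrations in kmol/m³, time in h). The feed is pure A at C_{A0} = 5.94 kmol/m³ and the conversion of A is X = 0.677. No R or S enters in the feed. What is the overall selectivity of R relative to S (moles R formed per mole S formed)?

2.34

Exit C_A = C_{A0}(1−X) = 5.94×0.323 = 1.919 kmol/m³.
A CSTR operates uniformly at the exit composition, giving r_R = 2.790 and r_S = 1.194 (each k·C_A^n at C_A = 1.919).
Overall selectivity = C_R/C_S = r_Rτ/(r_Sτ) = r_R/r_S = 2.34.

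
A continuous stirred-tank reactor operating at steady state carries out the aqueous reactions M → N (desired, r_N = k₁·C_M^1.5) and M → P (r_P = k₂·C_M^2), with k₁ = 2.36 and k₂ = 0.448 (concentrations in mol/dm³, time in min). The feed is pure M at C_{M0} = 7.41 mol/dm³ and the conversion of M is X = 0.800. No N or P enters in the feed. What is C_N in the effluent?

Exit C_M = C_{M0}(1−X) = 7.41×0.200 = 1.482 mol/dm³.
Rates in a CSTR are evaluated at the outlet concentration: r_N = 2.36×1.482^1.5 = 4.258, r_P = 0.448×1.482^2 = 0.9840.
Fraction of consumed M going to N: r_N/(r_N+r_P) = 0.8123.
C_N = 0.8123·C_{M0}·X = 0.8123×7.41×0.800 = 4.82 mol/dm³.

4.82 mol/dm³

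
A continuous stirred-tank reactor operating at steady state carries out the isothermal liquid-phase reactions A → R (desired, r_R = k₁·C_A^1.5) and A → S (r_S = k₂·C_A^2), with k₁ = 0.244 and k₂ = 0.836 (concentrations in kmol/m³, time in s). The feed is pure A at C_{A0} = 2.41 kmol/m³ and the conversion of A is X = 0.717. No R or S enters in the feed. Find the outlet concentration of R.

Exit C_A = C_{A0}(1−X) = 2.41×0.283 = 0.6820 kmol/m³.
In a CSTR the entire volume is at exit conditions, so r_R = 0.244×0.6820^1.5 = 0.1374 and r_S = 0.836×0.6820^2 = 0.3889.
Fraction of consumed A going to R: r_R/(r_R+r_S) = 0.2611.
C_R = 0.2611·C_{A0}·X = 0.2611×2.41×0.717 = 0.451 kmol/m³.

0.451 kmol/m³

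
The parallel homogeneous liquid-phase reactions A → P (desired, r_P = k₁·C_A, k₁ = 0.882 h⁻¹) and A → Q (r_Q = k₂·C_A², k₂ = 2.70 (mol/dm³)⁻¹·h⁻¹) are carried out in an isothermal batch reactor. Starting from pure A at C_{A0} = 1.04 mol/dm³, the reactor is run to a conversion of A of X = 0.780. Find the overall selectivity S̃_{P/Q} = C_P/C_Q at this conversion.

C_A = C_{A0}(1−X) = 0.2288 mol/dm³.
Along a PFR/batch, dC_P/dC_A = −r_P/(r_P+r_Q) = −k₁/(k₁+k₂·C_A).
Integrating from C_{A0} to C_A: C_P = (0.882/2.70)·ln[(0.882+2.70·1.04)/(0.882+2.70·0.229)] = 0.3267·ln(3.690/1.500) = 0.2941 mol/dm³.
C_Q = (C_{A0}−C_A)−C_P = 0.5171 mol/dm³; S̃_{P/Q} = 0.2941/0.5171 = 0.569.

0.569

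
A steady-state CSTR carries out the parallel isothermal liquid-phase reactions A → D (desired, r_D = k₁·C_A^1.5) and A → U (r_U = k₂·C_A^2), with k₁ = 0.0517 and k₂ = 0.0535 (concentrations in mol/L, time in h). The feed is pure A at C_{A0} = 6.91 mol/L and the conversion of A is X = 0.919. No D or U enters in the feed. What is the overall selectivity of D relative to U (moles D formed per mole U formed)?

1.29

Exit C_A = C_{A0}(1−X) = 6.91×0.0810 = 0.5597 mol/L.
Rates in a CSTR are evaluated at the outlet concentration: r_D = 0.0517×0.5597^1.5 = 0.02165, r_U = 0.0535×0.5597^2 = 0.01676.
Overall selectivity = C_D/C_U = r_Dτ/(r_Uτ) = r_D/r_U = 1.29.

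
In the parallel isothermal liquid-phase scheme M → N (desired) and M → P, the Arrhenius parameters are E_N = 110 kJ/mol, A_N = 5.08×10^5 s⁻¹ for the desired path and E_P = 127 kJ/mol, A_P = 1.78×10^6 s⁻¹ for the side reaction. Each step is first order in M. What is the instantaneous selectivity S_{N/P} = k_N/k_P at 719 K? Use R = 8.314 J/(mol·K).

4.90

k_N/k_P = (A_N/A_P)·exp[−(E_N−E_P)/(RT)] = (A_N/A_P)·exp[(E_P−E_N)/(RT)].
(E_P−E_N)/(RT) = (127−110)×10³/(8.314×719) = 17000/5978 = 2.844.
k_N/k_P = (5.08×10^5/1.78×10^6)·exp(2.844) = 0.2854 × 17.18 = 4.90.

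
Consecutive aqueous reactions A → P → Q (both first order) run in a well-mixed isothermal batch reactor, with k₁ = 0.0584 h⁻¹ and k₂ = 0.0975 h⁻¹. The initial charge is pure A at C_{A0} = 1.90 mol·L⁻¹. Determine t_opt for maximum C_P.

13.1 h

The intermediate peaks when r₁ = r₂, i.e. k₁e^(−k₁t) = k₂e^(−k₂t), giving t_opt = ln(k₂/k₁)/(k₂−k₁).
= ln(0.0975/0.0584)/(0.0975−0.0584) = ln(1.670)/0.03910 = 0.5125/0.03910 = 13.1 h.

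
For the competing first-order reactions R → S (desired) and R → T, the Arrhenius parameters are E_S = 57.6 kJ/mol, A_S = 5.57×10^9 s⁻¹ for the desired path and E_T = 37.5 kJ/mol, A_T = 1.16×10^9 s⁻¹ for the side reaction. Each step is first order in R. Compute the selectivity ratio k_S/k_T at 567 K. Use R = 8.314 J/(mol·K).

0.0676

With equal orders, S_{S/T} = k_S/k_T = (A_S/A_T)·exp[(E_T−E_S)/(RT)].
(E_T−E_S)/(RT) = (37.5−57.6)×10³/(8.314×567) = -20100/4714 = -4.264.
k_S/k_T = (5.57×10^9/1.16×10^9)·exp(-4.264) = 4.802 × 0.01407 = 0.0676.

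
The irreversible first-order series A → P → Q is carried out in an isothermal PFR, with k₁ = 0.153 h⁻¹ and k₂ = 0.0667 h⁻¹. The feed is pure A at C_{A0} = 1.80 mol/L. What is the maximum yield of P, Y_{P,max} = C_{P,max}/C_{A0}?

Evaluating C_P at τ_opt = ln(k₂/k₁)/(k₂−k₁) gives C_{P,max}/C_{A0} = (k₁/k₂)^[k₂/(k₂−k₁)].
= (0.153/0.0667)^(0.0667/(0.0667−0.153)) = (2.294)^(-0.7729) = 0.5264.

0.526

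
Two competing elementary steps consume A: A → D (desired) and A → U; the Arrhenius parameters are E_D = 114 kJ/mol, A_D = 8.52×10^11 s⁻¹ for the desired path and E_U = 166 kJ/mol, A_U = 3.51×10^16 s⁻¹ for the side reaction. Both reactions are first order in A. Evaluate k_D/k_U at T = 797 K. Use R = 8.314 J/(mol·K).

0.0621

With equal orders, S_{D/U} = k_D/k_U = (A_D/A_U)·exp[(E_U−E_D)/(RT)].
(E_U−E_D)/(RT) = (166−114)×10³/(8.314×797) = 52000/6626 = 7.848.
k_D/k_U = (8.52×10^11/3.51×10^16)·exp(7.848) = 2.427×10^-5 × 2559 = 0.0621.
Since E_D < E_U, lowering the temperature improves selectivity toward D.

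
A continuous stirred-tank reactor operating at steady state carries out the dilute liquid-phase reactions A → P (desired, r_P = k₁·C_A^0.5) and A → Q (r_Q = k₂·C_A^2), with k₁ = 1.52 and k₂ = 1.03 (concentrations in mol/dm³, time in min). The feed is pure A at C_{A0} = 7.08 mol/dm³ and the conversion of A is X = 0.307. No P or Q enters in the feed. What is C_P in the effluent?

0.260 mol/dm³

Exit C_A = C_{A0}(1−X) = 7.08×0.693 = 4.906 mol/dm³.
Rates in a CSTR are evaluated at the outlet concentration: r_P = 1.52×4.906^0.5 = 3.367, r_Q = 1.03×4.906^2 = 24.80.
Fraction of consumed A going to P: r_P/(r_P+r_Q) = 0.1196.
C_P = 0.1196·C_{A0}·X = 0.1196×7.08×0.307 = 0.260 mol/dm³.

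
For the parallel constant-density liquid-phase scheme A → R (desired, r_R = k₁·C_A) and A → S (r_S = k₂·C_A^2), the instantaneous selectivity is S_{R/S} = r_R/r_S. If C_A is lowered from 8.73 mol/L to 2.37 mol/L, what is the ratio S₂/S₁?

3.68

S_{R/S} = (k₁/k₂)·C_A⁻¹, so S₂/S₁ = (C_{A,2}/C_{A,1})⁻¹.
= 8.73/2.37 = 3.68.
Selectivity toward R rises as C_A falls — low-concentration operation is favoured.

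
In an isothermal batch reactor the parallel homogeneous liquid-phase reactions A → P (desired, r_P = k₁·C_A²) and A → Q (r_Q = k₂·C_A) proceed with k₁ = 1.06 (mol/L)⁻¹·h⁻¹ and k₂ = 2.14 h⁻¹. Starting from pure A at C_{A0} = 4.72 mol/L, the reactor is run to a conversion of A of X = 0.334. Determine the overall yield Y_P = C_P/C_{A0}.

0.220

C_A = C_{A0}(1−X) = 3.144 mol/L.
Along a PFR/batch, dC_Q/dC_A = −r_Q/(r_P+r_Q) = −k₂/(k₂+k₁·C_A).
Integrating from C_{A0} to C_A: C_Q = (2.14/1.06)·ln[(2.14+1.06·4.72)/(2.14+1.06·3.14)] = 2.019·ln(7.143/5.472) = 0.5380 mol/L.
Then C_P = (C_{A0}−C_A) − C_Q = 1.576 − 0.5380 = 1.038 mol/L.
Y_P = C_P/C_{A0} = 1.038/4.72 = 0.220.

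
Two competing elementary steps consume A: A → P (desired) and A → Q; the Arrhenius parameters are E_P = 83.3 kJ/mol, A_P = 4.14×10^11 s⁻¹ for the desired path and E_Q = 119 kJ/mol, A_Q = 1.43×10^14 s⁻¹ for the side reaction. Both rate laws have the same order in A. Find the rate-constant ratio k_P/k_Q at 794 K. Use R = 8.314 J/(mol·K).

0.646

k_P/k_Q = (A_P/A_Q)·exp[−(E_P−E_Q)/(RT)] = (A_P/A_Q)·exp[(E_Q−E_P)/(RT)].
(E_Q−E_P)/(RT) = (119−83.3)×10³/(8.314×794) = 35700/6601 = 5.408.
k_P/k_Q = (4.14×10^11/1.43×10^14)·exp(5.408) = 0.002895 × 223.2 = 0.646.
Since E_P < E_Q, lowering the temperature improves selectivity toward P.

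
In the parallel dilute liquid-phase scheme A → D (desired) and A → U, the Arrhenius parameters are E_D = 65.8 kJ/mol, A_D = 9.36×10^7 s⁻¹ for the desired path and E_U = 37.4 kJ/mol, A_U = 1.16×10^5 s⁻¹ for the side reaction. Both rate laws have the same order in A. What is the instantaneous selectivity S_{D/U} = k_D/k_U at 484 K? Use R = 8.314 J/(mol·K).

k_D/k_U = (A_D/A_U)·exp[−(E_D−E_U)/(RT)] = (A_D/A_U)·exp[(E_U−E_D)/(RT)].
(E_U−E_D)/(RT) = (37.4−65.8)×10³/(8.314×484) = -28400/4024 = -7.058.
k_D/k_U = (9.36×10^7/1.16×10^5)·exp(-7.058) = 806.9 × 8.608×10^-4 = 0.695.
Since E_D > E_U, raising the temperature improves selectivity toward D.

0.695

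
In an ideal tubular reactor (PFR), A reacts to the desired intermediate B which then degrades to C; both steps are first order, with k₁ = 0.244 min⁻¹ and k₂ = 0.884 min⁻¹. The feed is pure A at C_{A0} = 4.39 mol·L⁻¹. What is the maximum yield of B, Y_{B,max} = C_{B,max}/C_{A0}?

For a first-order series the maximum intermediate yield is C_{B,max}/C_{A0} = (k₁/k₂)^[k₂/(k₂−k₁)].
= (0.244/0.884)^(0.884/(0.884−0.244)) = (0.2760)^(1.381) = 0.1690.

0.169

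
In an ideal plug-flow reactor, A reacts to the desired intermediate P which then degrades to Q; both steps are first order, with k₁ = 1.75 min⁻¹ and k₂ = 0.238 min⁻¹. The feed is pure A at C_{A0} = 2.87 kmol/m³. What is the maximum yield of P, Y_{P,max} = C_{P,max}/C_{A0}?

At the optimum, C_{P,max}/C_{A0} = (k₁/k₂)^[k₂/(k₂−k₁)].
= (1.75/0.238)^(0.238/(0.238−1.75)) = (7.353)^(-0.1574) = 0.7305.

0.730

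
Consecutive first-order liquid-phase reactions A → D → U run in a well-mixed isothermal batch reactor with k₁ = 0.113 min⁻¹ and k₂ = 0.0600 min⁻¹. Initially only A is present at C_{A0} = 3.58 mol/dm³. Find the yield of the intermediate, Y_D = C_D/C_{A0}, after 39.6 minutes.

0.174

Solving the coupled first-order balances gives C_D(t) = [k₁/(k₂−k₁)]·C_{A0}·(e^(−k₁t) − e^(−k₂t)).
e^(−k₁t) = e^(−0.113×39.6) = e^(−4.475) = 0.01139; e^(−k₂t) = e^(−2.376) = 0.09292.
C_D = 0.113×3.58/(0.0600−0.113) × (0.01139−0.09292) = (-7.633)×(-0.08153) = 0.6223 mol/dm³.
Y_D = C_D/C_{A0} = 0.6223/3.58 = 0.174.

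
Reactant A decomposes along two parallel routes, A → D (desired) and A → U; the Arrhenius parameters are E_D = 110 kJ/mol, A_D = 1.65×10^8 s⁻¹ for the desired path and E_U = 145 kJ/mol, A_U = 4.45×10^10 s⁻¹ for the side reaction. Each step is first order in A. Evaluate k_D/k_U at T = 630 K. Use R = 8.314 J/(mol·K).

2.96

k_D/k_U = (A_D/A_U)·exp[−(E_D−E_U)/(RT)] = (A_D/A_U)·exp[(E_U−E_D)/(RT)].
(E_U−E_D)/(RT) = (145−110)×10³/(8.314×630) = 35000/5238 = 6.682.
k_D/k_U = (1.65×10^8/4.45×10^10)·exp(6.682) = 0.003708 × 798.0 = 2.96.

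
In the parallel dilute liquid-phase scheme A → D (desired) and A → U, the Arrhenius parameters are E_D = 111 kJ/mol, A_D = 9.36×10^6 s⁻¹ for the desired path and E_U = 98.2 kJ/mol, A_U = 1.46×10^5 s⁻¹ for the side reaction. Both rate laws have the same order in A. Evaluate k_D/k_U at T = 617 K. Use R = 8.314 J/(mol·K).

With equal orders, S_{D/U} = k_D/k_U = (A_D/A_U)·exp[(E_U−E_D)/(RT)].
(E_U−E_D)/(RT) = (98.2−111)×10³/(8.314×617) = -12800/5130 = -2.495.
k_D/k_U = (9.36×10^6/1.46×10^5)·exp(-2.495) = 64.11 × 0.08248 = 5.29.

5.29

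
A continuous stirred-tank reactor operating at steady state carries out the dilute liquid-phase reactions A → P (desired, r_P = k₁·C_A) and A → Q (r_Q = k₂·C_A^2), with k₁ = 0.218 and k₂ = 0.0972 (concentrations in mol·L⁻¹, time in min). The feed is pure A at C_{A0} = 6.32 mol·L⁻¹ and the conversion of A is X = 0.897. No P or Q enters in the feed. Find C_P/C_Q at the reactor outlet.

Exit C_A = C_{A0}(1−X) = 6.32×0.103 = 0.6510 mol·L⁻¹.
A CSTR operates uniformly at the exit composition, giving r_P = 0.1419 and r_Q = 0.04119 (each k·C_A^n at C_A = 0.6510).
Overall selectivity = C_P/C_Q = r_Pτ/(r_Qτ) = r_P/r_Q = 3.45.

3.45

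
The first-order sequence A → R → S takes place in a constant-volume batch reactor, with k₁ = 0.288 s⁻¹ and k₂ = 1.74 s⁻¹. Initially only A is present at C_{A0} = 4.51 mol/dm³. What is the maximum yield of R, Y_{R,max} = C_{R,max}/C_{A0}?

0.116

For a first-order series the maximum intermediate yield is C_{R,max}/C_{A0} = (k₁/k₂)^[k₂/(k₂−k₁)].
= (0.288/1.74)^(1.74/(1.74−0.288)) = (0.1655)^(1.198) = 0.1159.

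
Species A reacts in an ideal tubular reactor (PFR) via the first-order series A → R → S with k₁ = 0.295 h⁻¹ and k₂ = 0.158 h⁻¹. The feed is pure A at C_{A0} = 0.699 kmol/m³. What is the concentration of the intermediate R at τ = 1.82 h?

0.249 kmol/m³

Solving the coupled first-order balances gives C_R(τ) = [k₁/(k₂−k₁)]·C_{A0}·(e^(−k₁τ) − e^(−k₂τ)).
e^(−k₁τ) = e^(−0.295×1.82) = e^(−0.5369) = 0.5846; e^(−k₂τ) = e^(−0.2876) = 0.7501.
C_R = 0.295×0.699/(0.158−0.295) × (0.5846−0.7501) = (-1.505)×(-0.1655) = 0.2492 kmol/m³.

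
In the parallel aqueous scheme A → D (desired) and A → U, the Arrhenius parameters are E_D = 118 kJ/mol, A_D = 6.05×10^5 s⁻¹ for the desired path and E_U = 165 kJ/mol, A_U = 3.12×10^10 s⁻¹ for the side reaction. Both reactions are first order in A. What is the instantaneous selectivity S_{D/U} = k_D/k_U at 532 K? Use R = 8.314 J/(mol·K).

k_D/k_U = (A_D/A_U)·exp[−(E_D−E_U)/(RT)] = (A_D/A_U)·exp[(E_U−E_D)/(RT)].
(E_U−E_D)/(RT) = (165−118)×10³/(8.314×532) = 47000/4423 = 10.63.
k_D/k_U = (6.05×10^5/3.12×10^10)·exp(10.63) = 1.939×10^-5 × 41198 = 0.799.
Since E_D < E_U, lowering the temperature improves selectivity toward D.

0.799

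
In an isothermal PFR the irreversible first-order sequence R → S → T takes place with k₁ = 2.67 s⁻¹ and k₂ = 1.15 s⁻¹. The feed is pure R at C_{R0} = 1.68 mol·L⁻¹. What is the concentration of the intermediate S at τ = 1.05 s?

Solving the coupled first-order balances gives C_S(τ) = [k₁/(k₂−k₁)]·C_{R0}·(e^(−k₁τ) − e^(−k₂τ)).
e^(−k₁τ) = e^(−2.67×1.05) = e^(−2.804) = 0.06060; e^(−k₂τ) = e^(−1.208) = 0.2989.
C_S = 2.67×1.68/(1.15−2.67) × (0.06060−0.2989) = (-2.951)×(-0.2383) = 0.7034 mol·L⁻¹.

0.703 mol·L⁻¹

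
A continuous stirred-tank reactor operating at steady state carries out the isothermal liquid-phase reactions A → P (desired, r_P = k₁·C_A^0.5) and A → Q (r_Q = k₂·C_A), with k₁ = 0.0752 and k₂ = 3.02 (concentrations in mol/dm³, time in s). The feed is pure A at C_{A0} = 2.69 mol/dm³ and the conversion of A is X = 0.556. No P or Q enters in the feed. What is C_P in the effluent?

Exit C_A = C_{A0}(1−X) = 2.69×0.444 = 1.194 mol/dm³.
In a CSTR the entire volume is at exit conditions, so r_P = 0.0752×1.194^0.5 = 0.08218 and r_Q = 3.02×1.194 = 3.607.
Fraction of consumed A going to P: r_P/(r_P+r_Q) = 0.02228.
C_P = 0.02228·C_{A0}·X = 0.02228×2.69×0.556 = 0.0333 mol/dm³.

0.0333 mol/dm³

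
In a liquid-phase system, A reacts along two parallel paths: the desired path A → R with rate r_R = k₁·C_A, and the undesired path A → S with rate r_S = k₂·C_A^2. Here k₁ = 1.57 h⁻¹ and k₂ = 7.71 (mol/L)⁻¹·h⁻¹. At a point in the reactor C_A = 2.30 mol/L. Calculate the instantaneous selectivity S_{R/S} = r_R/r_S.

0.0885

S_{R/S} = r_R/r_S = (k₁·C_A)/(k₂·C_A^2) = (k₁/k₂)·C_A⁻¹.
= (1.57×2.300) / (7.71×2.300^2) = 3.611/40.79 = 0.0885.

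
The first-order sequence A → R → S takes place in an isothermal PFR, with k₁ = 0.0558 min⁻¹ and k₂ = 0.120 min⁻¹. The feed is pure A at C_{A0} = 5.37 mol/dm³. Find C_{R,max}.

For a first-order series the maximum intermediate yield is C_{R,max}/C_{A0} = (k₁/k₂)^[k₂/(k₂−k₁)].
= (0.0558/0.120)^(0.120/(0.120−0.0558)) = (0.4650)^(1.869) = 0.2390.
C_{R,max} = 0.2390×5.37 = 1.28 mol/dm³.

1.28 mol/dm³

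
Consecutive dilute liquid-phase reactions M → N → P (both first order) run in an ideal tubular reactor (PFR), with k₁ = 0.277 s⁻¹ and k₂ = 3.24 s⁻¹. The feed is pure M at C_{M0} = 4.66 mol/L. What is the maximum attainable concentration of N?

0.317 mol/L

For a first-order series the maximum intermediate yield is C_{N,max}/C_{M0} = (k₁/k₂)^[k₂/(k₂−k₁)].
= (0.277/3.24)^(3.24/(3.24−0.277)) = (0.08549)^(1.093) = 0.06793.
C_{N,max} = 0.06793×4.66 = 0.317 mol/L.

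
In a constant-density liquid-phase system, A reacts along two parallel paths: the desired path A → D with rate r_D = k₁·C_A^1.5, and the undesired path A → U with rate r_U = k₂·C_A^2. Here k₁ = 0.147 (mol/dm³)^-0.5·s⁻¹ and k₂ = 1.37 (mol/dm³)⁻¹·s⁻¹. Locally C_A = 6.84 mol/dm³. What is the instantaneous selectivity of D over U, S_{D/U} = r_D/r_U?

S_{D/U} = r_D/r_U = (k₁·C_A^1.5)/(k₂·C_A^2) = (k₁/k₂)·C_A^-0.5.
= (0.147×6.840^1.5) / (1.37×6.840^2) = 2.630/64.10 = 0.0410.

0.0410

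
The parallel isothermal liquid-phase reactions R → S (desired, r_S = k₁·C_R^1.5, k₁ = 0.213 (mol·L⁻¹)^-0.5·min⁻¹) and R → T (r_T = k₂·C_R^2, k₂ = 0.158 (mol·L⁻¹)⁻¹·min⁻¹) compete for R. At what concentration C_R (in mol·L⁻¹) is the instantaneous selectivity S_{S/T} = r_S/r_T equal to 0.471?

S_{S/T} = (k₁/k₂)·C_R^-0.5 ⇒ C_R = (S·k₂/k₁)^(-2).
= (0.471×0.158/0.213)^(-2) = (0.3494)^(-2) = 8.19 mol·L⁻¹.

8.19 mol·L⁻¹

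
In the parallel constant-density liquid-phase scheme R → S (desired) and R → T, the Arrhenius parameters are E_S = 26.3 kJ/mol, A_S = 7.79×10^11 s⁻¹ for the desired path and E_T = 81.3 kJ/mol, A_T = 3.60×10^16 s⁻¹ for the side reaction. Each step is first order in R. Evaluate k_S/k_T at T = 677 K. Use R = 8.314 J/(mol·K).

k_S/k_T = (A_S/A_T)·exp[−(E_S−E_T)/(RT)] = (A_S/A_T)·exp[(E_T−E_S)/(RT)].
(E_T−E_S)/(RT) = (81.3−26.3)×10³/(8.314×677) = 55000/5629 = 9.772.
k_S/k_T = (7.79×10^11/3.60×10^16)·exp(9.772) = 2.164×10^-5 × 17528 = 0.379.

0.379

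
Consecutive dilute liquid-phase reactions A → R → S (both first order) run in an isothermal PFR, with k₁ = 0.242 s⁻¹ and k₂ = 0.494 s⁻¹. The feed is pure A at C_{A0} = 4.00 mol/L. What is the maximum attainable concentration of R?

Evaluating C_R at τ_opt = ln(k₂/k₁)/(k₂−k₁) gives C_{R,max}/C_{A0} = (k₁/k₂)^[k₂/(k₂−k₁)].
= (0.242/0.494)^(0.494/(0.494−0.242)) = (0.4899)^(1.960) = 0.2469.
C_{R,max} = 0.2469×4.00 = 0.987 mol/L.

0.987 mol/L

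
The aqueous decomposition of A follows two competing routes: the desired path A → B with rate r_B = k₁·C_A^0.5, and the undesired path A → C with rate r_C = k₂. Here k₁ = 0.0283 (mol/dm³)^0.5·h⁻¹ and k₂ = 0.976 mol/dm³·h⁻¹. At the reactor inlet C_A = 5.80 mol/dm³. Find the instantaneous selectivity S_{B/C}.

S_{B/C} = r_B/r_C = (k₁·C_A^0.5)/(k₂) = (k₁/k₂)·C_A^0.5.
= (0.0283×5.800^0.5) / (0.976) = 0.06816/0.9760 = 0.0698.

0.0698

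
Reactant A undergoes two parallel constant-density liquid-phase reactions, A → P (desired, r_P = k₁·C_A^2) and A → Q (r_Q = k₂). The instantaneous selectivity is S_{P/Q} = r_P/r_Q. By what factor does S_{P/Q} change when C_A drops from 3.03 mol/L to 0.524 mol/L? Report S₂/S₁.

S_{P/Q} = (k₁/k₂)·C_A^2, so S₂/S₁ = (C_{A,2}/C_{A,1})^2.
= (0.524/3.03)^2 = (0.1729)^2 = 0.0299.

0.0299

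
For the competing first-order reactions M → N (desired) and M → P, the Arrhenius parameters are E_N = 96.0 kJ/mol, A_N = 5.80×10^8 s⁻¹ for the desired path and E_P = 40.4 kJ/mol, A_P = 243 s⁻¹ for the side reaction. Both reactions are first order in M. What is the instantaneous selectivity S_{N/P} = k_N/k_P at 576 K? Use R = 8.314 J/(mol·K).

21.7

Since both paths have the same order in M, the concentration cancels and S_{N/P} = k_N/k_P = (A_N/A_P)·exp[(E_P−E_N)/(RT)].
(E_P−E_N)/(RT) = (40.4−96.0)×10³/(8.314×576) = -55600/4789 = -11.61.
k_N/k_P = (5.80×10^8/243)·exp(-11.61) = 2.387×10^6 × 9.072×10^-6 = 21.7.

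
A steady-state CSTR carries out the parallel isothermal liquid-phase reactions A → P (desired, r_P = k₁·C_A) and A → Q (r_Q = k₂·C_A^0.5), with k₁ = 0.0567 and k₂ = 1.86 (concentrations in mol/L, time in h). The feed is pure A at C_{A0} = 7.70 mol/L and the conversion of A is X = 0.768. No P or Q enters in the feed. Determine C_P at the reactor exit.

0.232 mol/L

Exit C_A = C_{A0}(1−X) = 7.70×0.232 = 1.786 mol/L.
Rates in a CSTR are evaluated at the outlet concentration: r_P = 0.0567×1.786 = 0.1013, r_Q = 1.86×1.786^0.5 = 2.486.
Fraction of consumed A going to P: r_P/(r_P+r_Q) = 0.03915.
C_P = 0.03915·C_{A0}·X = 0.03915×7.70×0.768 = 0.232 mol/L.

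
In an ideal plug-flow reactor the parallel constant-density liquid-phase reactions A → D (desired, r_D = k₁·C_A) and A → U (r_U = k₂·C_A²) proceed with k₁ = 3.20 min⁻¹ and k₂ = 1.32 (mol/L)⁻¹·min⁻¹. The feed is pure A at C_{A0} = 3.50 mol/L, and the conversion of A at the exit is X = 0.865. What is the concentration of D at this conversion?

C_A = C_{A0}(1−X) = 0.4725 mol/L.
Along a PFR/batch, dC_D/dC_A = −r_D/(r_D+r_U) = −k₁/(k₁+k₂·C_A).
Integrating from C_{A0} to C_A: C_D = (3.20/1.32)·ln[(3.20+1.32·3.50)/(3.20+1.32·0.473)] = 2.424·ln(7.820/3.824) = 1.734 mol/L.

1.73 mol/L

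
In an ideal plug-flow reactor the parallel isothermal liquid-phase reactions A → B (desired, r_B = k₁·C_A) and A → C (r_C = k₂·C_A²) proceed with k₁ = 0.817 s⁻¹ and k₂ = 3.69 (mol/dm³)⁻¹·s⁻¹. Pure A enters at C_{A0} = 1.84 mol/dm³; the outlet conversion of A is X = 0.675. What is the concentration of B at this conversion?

C_A = C_{A0}(1−X) = 0.5980 mol/dm³.
Along a PFR/batch, dC_B/dC_A = −r_B/(r_B+r_C) = −k₁/(k₁+k₂·C_A).
Integrating from C_{A0} to C_A: C_B = (0.817/3.69)·ln[(0.817+3.69·1.84)/(0.817+3.69·0.598)] = 0.2214·ln(7.607/3.024) = 0.2043 mol/dm³.

0.204 mol/dm³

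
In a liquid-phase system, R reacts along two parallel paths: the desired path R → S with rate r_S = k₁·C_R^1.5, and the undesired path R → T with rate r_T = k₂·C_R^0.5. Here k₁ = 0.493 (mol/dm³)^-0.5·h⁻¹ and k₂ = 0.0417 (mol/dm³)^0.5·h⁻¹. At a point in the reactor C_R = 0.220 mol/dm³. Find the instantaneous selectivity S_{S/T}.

S_{S/T} = r_S/r_T = (k₁·C_R^1.5)/(k₂·C_R^0.5) = (k₁/k₂)·C_R.
= (0.493×0.2200^1.5) / (0.0417×0.2200^0.5) = 0.05087/0.01956 = 2.60.

2.60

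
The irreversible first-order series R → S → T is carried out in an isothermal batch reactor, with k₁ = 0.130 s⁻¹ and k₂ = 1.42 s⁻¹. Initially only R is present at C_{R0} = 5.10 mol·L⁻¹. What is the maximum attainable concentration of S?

For a first-order series the maximum intermediate yield is C_{S,max}/C_{R0} = (k₁/k₂)^[k₂/(k₂−k₁)].
= (0.130/1.42)^(1.42/(1.42−0.130)) = (0.09155)^(1.101) = 0.07195.
C_{S,max} = 0.07195×5.10 = 0.367 mol·L⁻¹.

0.367 mol·L⁻¹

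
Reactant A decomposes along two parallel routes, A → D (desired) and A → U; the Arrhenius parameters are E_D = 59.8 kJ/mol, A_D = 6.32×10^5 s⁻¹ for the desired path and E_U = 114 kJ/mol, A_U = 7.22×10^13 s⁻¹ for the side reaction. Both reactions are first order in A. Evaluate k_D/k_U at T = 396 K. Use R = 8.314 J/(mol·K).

k_D/k_U = (A_D/A_U)·exp[−(E_D−E_U)/(RT)] = (A_D/A_U)·exp[(E_U−E_D)/(RT)].
(E_U−E_D)/(RT) = (114−59.8)×10³/(8.314×396) = 54200/3292 = 16.46.
k_D/k_U = (6.32×10^5/7.22×10^13)·exp(16.46) = 8.753×10^-9 × 1.411×10^7 = 0.124.
Since E_D < E_U, lowering the temperature improves selectivity toward D.

0.124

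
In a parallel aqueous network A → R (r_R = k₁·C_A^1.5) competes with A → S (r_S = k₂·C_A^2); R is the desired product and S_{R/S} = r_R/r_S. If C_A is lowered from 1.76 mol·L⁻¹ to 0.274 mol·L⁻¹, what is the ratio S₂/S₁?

S_{R/S} = (k₁/k₂)·C_A^-0.5, so S₂/S₁ = (C_{A,2}/C_{A,1})^-0.5.
= (0.274/1.76)^(-0.5) = (0.1557)^(-0.5) = 2.53.
Selectivity toward R rises as C_A falls — low-concentration operation is favoured.

2.53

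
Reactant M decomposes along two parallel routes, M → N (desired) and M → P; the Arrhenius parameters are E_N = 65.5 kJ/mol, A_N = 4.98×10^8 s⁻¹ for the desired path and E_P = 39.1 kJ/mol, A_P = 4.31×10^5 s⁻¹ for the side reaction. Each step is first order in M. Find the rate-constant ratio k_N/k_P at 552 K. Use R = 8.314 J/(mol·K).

3.67

With equal orders, S_{N/P} = k_N/k_P = (A_N/A_P)·exp[(E_P−E_N)/(RT)].
(E_P−E_N)/(RT) = (39.1−65.5)×10³/(8.314×552) = -26400/4589 = -5.752.
k_N/k_P = (4.98×10^8/4.31×10^5)·exp(-5.752) = 1155 × 0.003175 = 3.67.
Since E_N > E_P, raising the temperature improves selectivity toward N.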